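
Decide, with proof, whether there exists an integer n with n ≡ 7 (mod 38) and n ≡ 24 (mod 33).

n = 387

gcd(38, 33) = 1, so the Chinese Remainder Theorem guarantees exactly one residue class mod 1254 satisfying both.
Write n = 7 + 38t and require 7 + 38t ≡ 24 (mod 33), i.e. 38t ≡ 17 (mod 33).
38 ≡ 5 (mod 33), so this reads 5t ≡ 17 (mod 33). Note 5·20 = 100 ≡ 1 (mod 33) (as 100 − 1 = 3·33), so 5⁻¹ ≡ 20.
Multiplying by 20: t ≡ 20·17 = 340 ≡ 10 (mod 33).
Taking t = 10 gives n = 7 + 38·10 = 387.
Indeed 387 ≡ 7 (mod 38) and 387 ≡ 24 (mod 33).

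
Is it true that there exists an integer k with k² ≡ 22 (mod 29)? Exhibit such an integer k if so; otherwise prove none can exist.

Take k = 15. Then 15² = 225 = 7·29 + 22, so 15² ≡ 22 (mod 29).

k = 15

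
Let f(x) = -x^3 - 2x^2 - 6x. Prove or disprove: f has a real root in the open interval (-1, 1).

f(-1) = 5 and f(1) = -9, which have opposite signs.
As a polynomial, f is continuous on every closed interval.
By the Intermediate Value Theorem, f takes the value 0 somewhere in the open interval.

Such a root exists.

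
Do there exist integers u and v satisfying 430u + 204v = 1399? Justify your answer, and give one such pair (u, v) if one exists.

Both 430 and 204 are divisible by gcd(430, 204) = 2, hence so is any combination 430u + 204v.
However 1399 leaves remainder 1 on division by 2.
Hence no integers u, v satisfy the equation.

No, no such integers exist.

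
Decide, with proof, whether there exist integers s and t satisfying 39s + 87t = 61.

Any value of 39s + 87t is a multiple of gcd(39, 87) = 3.
But 61 is not a multiple of 3 (it leaves remainder 1).
Therefore 39s + 87t = 61 has no solution in integers.

There are no such integers.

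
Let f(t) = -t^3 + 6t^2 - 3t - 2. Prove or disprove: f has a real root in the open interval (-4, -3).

f(-4) = 170 and f(-3) = 88, both positive, so a sign-change argument is unavailable; we show f keeps this sign on the whole interval.
Shift to the endpoint -3: with t = -3 − u (0 < u < 1), one computes f(-3 − u) = u^3 + 15u^2 + 66u + 88.
All 4 nonzero coefficients of this polynomial in u are positive; hence for u > 0 the value is a sum of positive terms (the constant 88 among them).
So f is strictly positive on (-4, -3); no root exists in the interval.

No.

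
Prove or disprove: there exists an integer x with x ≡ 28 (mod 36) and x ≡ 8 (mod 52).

x = 424

The moduli are not coprime: gcd(36, 52) = 4. Compatibility requires 4 ∣ (8 − 28) = -20, which holds, so solutions exist.
Write x = 28 + 36t. Then 36t ≡ 8 − 28 ≡ 32 (mod 52); dividing through by 4 gives 9t ≡ 8 (mod 13).
Note 9·3 = 27 ≡ 1 (mod 13) (as 27 − 1 = 2·13), so 9⁻¹ ≡ 3.
Multiplying by 3: t ≡ 3·8 = 24 ≡ 11 (mod 13).
Then x = 28 + 36·11 = 424.
Verify: 424 = 11·36 + 28 and 424 = 8·52 + 8. ✓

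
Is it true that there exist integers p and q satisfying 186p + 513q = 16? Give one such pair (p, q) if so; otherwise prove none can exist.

No such integers exist.

Both 186 and 513 are divisible by gcd(186, 513) = 3, hence so is any combination 186p + 513q.
However 16 leaves remainder 1 on division by 3.
So the equation is unsolvable over ℤ.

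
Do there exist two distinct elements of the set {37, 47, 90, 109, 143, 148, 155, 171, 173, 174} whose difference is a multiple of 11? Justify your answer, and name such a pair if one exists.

No such pair exists.

Two integers differ by a multiple of 11 exactly when they have the same residue mod 11. The residues are 37↦4, 47↦3, 90↦2, 109↦10, 143↦0, 148↦5, 155↦1, 171↦6, 173↦8, 174↦9.
These 10 residues are pairwise different, hence no difference of two elements is divisible by 11.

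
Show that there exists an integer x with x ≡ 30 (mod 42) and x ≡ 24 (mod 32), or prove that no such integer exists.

Here gcd(42, 32) = 2, and both 30 and 24 leave remainder 0 mod 2, so the system is consistent.
Write x = 30 + 42t. Then 42t ≡ 24 − 30 ≡ 26 (mod 32); dividing through by 2 gives 21t ≡ 13 (mod 16).
21 ≡ 5 (mod 16), so this reads 5t ≡ 13 (mod 16). Note 5·13 = 65 ≡ 1 (mod 16) (as 65 − 1 = 4·16), so 5⁻¹ ≡ 13.
Multiplying by 13: t ≡ 13·13 = 169 ≡ 9 (mod 16).
Then x = 30 + 42·9 = 408.
Check: 408 mod 42 = 30, 408 mod 32 = 24. ✓

x = 408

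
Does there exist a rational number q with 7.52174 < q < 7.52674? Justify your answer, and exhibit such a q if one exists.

q = 143/19

Look for a denominator N such that an integer falls strictly between N·7.52174 and N·7.52674. N = 19 works: 19·7.52174 = 142.91306 < 143 < 143.00806 = 19·7.52674.
Hence 143/19 is a rational number with 7.52174 < 143/19 < 7.52674.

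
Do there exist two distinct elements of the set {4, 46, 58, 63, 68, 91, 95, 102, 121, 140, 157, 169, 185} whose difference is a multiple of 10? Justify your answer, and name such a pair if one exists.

Reduce each element mod 10: 4↦4, 46↦6, 58↦8, 63↦3, 68↦8, 91↦1, 95↦5, 102↦2, 121↦1, 140↦0, 157↦7, 169↦9, 185↦5. The residue 8 repeats (at 58 and 68), and 68 − 58 = 10 = 1·10.

Yes: 58 and 68.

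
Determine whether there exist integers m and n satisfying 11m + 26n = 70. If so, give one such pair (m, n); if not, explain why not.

m = 4, n = 1

Since gcd(11, 26) = 1, every integer is an integer combination of 11 and 26.
Run the Euclidean algorithm on 26 and 11: 26 = 2·11 + 4, 11 = 2·4 + 3, 4 = 1·3 + 1, 3 = 3·1 + 0.
Unwinding: 1 = 4 − 1·3 = 4 − (11 − 2·4) = −11 + 3·4 = −11 + 3·(26 − 2·11) = 3·26 − 7·11, i.e. 11·(-7) + 26·3 = 1.
Times 70: 11·(-490) + 26·210 = 70, so (-490, 210) solves it.
Shifting by a multiple of (26, −11) keeps it a solution: m = -490 + 19·26 = 4, n = 210 − 19·11 = 1.
Indeed 11·4 + 26·1 = 44 + 26 = 70.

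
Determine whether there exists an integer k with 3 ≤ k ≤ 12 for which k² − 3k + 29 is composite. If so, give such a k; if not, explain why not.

k = 11

At k = 11: 11² − 3·11 + 29 = 117 = 3·39, which is composite.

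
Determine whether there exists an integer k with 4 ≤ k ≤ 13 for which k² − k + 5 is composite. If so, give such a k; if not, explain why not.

At k = 10: 10² − 10 + 5 = 95 = 5·19, which is composite.

k = 10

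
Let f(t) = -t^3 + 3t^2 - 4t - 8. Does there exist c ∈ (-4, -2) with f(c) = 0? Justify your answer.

f(-4) = 120 and f(-2) = 20, both positive.
The derivative f'(t) = -3t^2 + 6t - 4 is a quadratic with discriminant 6² − 4·(-3)·(-4) = -12 < 0; it never vanishes, so it is always negative (sign of the leading coefficient).
So f is strictly decreasing; between -4 and -2 its values lie between f(-4) = 120 and f(-2) = 20, all positive. Therefore f has no root in (-4, -2).

No such root exists.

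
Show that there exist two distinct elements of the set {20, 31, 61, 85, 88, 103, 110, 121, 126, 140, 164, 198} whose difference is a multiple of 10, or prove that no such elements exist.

Yes: 20 and 110.

Both 20 and 110 leave remainder 0 on division by 10; their difference 90 = 9·10 is a multiple of 10.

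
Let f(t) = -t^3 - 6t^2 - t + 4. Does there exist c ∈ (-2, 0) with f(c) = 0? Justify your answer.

f(-2) = -10 and f(0) = 4, which have opposite signs.
Since f is a polynomial it is continuous on [-2, 0].
By the Intermediate Value Theorem, f takes the value 0 somewhere in the open interval.

Such a root exists.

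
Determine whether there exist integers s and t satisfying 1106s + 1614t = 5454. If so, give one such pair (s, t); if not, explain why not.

gcd(1106, 1614) = 2, and 2 divides 5454, so integer solutions exist.
Dividing through by 2 reduces the equation to 553s + 807t = 2727.
Dividing repeatedly: 807 = 1·553 + 254, 553 = 2·254 + 45, 254 = 5·45 + 29, 45 = 1·29 + 16, 29 = 1·16 + 13, 16 = 1·13 + 3, 13 = 4·3 + 1, 3 = 3·1 + 0.
Back-substituting, 1 = 13 − 4·3 = 13 − 4·(16 − 1·13) = −4·16 + 5·13 = −4·16 + 5·(29 − 1·16) = 5·29 − 9·16 = 5·29 − 9·(45 − 1·29) = −9·45 + 14·29 = −9·45 + 14·(254 − 5·45) = 14·254 − 79·45 = 14·254 − 79·(553 − 2·254) = −79·553 + 172·254 = −79·553 + 172·(807 − 1·553) = 172·807 − 251·553; that is, 553·(-251) + 807·172 = 1.
Scaling by 2727 gives the particular solution (s, t) = (-684477, 469044).
Shifting by a multiple of (807, −553) keeps it a solution: s = -684477 + 849·807 = 666, t = 469044 − 849·553 = -453.
Indeed 1106·666 + 1614·(-453) = 736596 − 731142 = 5454.

s = 666, t = -453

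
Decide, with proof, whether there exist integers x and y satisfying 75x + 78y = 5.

Both 75 and 78 are divisible by gcd(75, 78) = 3, hence so is any combination 75x + 78y.
But 5 = 3·1 + 2, so 3 ∤ 5.
Hence no integers x, y satisfy the equation.

No such integers exist.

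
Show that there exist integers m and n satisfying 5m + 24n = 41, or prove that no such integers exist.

m = 13, n = -1

5 and 24 are coprime, so 5m + 24n ranges over all of ℤ.
Dividing repeatedly: 24 = 4·5 + 4, 5 = 1·4 + 1, 4 = 4·1 + 0.
Working back up the chain: 1 = 5 − 1·4 = 5 − (24 − 4·5) = −24 + 5·5. So 5·5 + 24·(-1) = 1.
Multiplying through by 41: m = 5·41 = 205, n = (-1)·41 = -41 is a solution.
Subtracting 8·24 from m and adding 8·5 to n gives the tidier solution (13, -1).
Check: 5·13 + 24·(-1) = 65 − 24 = 41. ✓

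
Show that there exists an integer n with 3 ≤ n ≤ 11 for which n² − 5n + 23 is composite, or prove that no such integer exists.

The values for n = 3, 4, …, 11 are 17, 19, 23, 29, 37, 47, 59, 73, 89, and each of these is prime.
So no value in the range makes the expression composite.

No, no such integer n in that range exists.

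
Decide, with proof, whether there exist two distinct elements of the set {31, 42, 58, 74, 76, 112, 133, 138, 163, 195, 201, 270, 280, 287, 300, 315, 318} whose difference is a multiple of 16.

31 mod 16 = 15 and 287 mod 16 = 15, so 287 − 31 = 256 = 16·16.

The pair (31, 287) works.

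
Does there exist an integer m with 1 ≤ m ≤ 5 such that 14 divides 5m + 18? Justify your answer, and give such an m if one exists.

m = 2

At m = 2 we get 5·2 + 18 = 28, and 28 = 14·2.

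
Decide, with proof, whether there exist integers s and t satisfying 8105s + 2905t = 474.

There are no such integers.

gcd(8105, 2905) = 5, so every integer of the form 8105s + 2905t is a multiple of 5.
But 474 is not a multiple of 5 (it leaves remainder 4).
So the equation is unsolvable over ℤ.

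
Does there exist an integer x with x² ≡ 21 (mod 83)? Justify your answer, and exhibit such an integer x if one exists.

x = 42

Take x = 42. Then 42² = 1764 = 21·83 + 21, so 42² ≡ 21 (mod 83).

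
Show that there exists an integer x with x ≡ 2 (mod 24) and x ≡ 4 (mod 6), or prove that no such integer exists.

Both moduli are multiples of 6 = gcd(24, 6), so any solution would satisfy x ≡ 2 and x ≡ 4 modulo 6 simultaneously.
However 2 ≡ 2 and 4 ≡ 4 (mod 6), and 2 ≠ 4.
Hence the system has no solution.

There is no such integer.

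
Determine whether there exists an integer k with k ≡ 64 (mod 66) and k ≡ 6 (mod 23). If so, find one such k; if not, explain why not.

The moduli 66 and 23 are coprime, so by the Chinese Remainder Theorem a unique solution modulo 1518 exists.
Write k = 64 + 66t and require 64 + 66t ≡ 6 (mod 23), i.e. 66t ≡ 11 (mod 23).
66 ≡ 20 (mod 23), so this reads 20t ≡ 11 (mod 23). Since 20·15 = 300 = 13·23 + 1, the inverse of 20 mod 23 is 15.
Therefore t ≡ 15·11 = 165 ≡ 4 (mod 23).
With t = 4: k = 64 + 66·4 = 328.
Indeed 328 ≡ 64 (mod 66) and 328 ≡ 6 (mod 23).

k = 328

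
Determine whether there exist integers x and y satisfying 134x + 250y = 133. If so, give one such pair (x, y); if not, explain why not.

Both 134 and 250 are divisible by gcd(134, 250) = 2, hence so is any combination 134x + 250y.
But 133 = 2·66 + 1, so 2 ∤ 133.
So the equation is unsolvable over ℤ.

There are no such integers.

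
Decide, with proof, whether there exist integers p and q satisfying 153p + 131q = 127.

p = 107, q = -124

Since gcd(153, 131) = 1, every integer is an integer combination of 153 and 131.
Run the Euclidean algorithm on 153 and 131: 153 = 1·131 + 22, 131 = 5·22 + 21, 22 = 1·21 + 1, 21 = 21·1 + 0.
Unwinding: 1 = 22 − 1·21 = 22 − (131 − 5·22) = −131 + 6·22 = −131 + 6·(153 − 1·131) = 6·153 − 7·131, i.e. 153·6 + 131·(-7) = 1.
Times 127: 153·762 + 131·(-889) = 127, so (762, -889) solves it.
Shifting by a multiple of (131, −153) keeps it a solution: p = 762 − 5·131 = 107, q = -889 + 5·153 = -124.
Check: 153·107 + 131·(-124) = 16371 − 16244 = 127. ✓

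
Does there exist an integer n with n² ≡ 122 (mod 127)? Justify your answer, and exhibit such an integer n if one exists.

n = 54

n = 54 works: 54² = 2916, and 2916 − 122 = 2794 = 22·127.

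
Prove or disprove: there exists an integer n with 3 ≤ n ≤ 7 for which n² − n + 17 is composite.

No such integer n in that range exists.

The values for n = 3, 4, …, 7 are 23, 29, 37, 47, 59, and each of these is prime.
So no value in the range makes the expression composite.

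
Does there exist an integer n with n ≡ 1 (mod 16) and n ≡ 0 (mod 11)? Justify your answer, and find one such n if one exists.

n = 33

gcd(16, 11) = 1, so the Chinese Remainder Theorem guarantees exactly one residue class mod 176 satisfying both.
Any solution of the first congruence is n = 1 + 16t; substituting into the second, 16t ≡ 0 − 1 ≡ 10 (mod 11).
16 ≡ 5 (mod 11), so this reads 5t ≡ 10 (mod 11). Since 5·9 = 45 = 4·11 + 1, the inverse of 5 mod 11 is 9.
Therefore t ≡ 9·10 = 90 ≡ 2 (mod 11).
Taking t = 2 gives n = 1 + 16·2 = 33.
Indeed 33 ≡ 1 (mod 16) and 33 ≡ 0 (mod 11).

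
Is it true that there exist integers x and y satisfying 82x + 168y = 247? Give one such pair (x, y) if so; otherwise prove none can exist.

No such integers exist.

gcd(82, 168) = 2, so every integer of the form 82x + 168y is a multiple of 2.
However 247 leaves remainder 1 on division by 2.
So the equation is unsolvable over ℤ.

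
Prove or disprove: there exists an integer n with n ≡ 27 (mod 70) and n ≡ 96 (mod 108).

gcd(70, 108) = 2. If n ≡ 27 (mod 70) and n ≡ 96 (mod 108), then n ≡ 27 (mod 2) and n ≡ 96 (mod 2).
However 27 ≡ 1 and 96 ≡ 0 (mod 2), and 1 ≠ 0.
Therefore no such n exists.

No such integer exists.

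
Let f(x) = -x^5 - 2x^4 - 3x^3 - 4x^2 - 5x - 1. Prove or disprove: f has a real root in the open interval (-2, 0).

f(-2) = 17 and f(0) = -1, which have opposite signs.
Since f is a polynomial it is continuous on [-2, 0].
By the Intermediate Value Theorem f must vanish at some point of (-2, 0).

Yes, f has a root in the interval.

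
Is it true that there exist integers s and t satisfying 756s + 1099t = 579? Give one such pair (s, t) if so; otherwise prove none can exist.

There are no such integers.

Any value of 756s + 1099t is a multiple of gcd(756, 1099) = 7.
But 579 = 7·82 + 5, so 7 ∤ 579.
Therefore 756s + 1099t = 579 has no solution in integers.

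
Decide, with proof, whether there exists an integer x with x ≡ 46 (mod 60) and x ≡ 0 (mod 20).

gcd(60, 20) = 20. If x ≡ 46 (mod 60) and x ≡ 0 (mod 20), then x ≡ 46 (mod 20) and x ≡ 0 (mod 20).
But 46 mod 20 = 6 while 0 mod 20 = 0, a contradiction.
Hence the system has no solution.

There is no such integer.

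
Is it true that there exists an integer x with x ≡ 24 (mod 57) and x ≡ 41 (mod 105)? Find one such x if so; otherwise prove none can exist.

No, no such integer exists.

gcd(57, 105) = 3. If x ≡ 24 (mod 57) and x ≡ 41 (mod 105), then x ≡ 24 (mod 3) and x ≡ 41 (mod 3).
These are incompatible: 24 − 41 = -17 is not divisible by 3.
So no integer satisfies both congruences.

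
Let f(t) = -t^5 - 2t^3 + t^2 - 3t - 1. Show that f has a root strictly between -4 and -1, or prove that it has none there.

f(-4) = 1179 and f(-1) = 6, both positive, so a sign-change argument is unavailable; we show f keeps this sign on the whole interval.
Shift to the endpoint -1: with t = -1 − u (0 < u < 3), one computes f(-1 − u) = u^5 + 5u^4 + 12u^3 + 17u^2 + 16u + 6.
The nonzero coefficients here are all positive, so for u > 0 every term is positive (or zero), and the constant term 6 is strictly positive.
Therefore f(t) > 0 throughout (-4, -1), and f has no zero there.

No.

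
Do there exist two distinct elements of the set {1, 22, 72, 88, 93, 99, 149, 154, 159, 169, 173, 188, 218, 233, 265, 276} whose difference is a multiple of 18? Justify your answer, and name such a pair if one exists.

There is no such pair.

Two integers differ by a multiple of 18 exactly when they have the same residue mod 18. The residues are 1↦1, 22↦4, 72↦0, 88↦16, 93↦3, 99↦9, 149↦5, 154↦10, 159↦15, 169↦7, 173↦11, 188↦8, 218↦2, 233↦17, 265↦13, 276↦6.
These 16 residues are pairwise different, hence no difference of two elements is divisible by 18.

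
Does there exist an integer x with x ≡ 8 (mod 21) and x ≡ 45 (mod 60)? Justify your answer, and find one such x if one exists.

gcd(21, 60) = 3. If x ≡ 8 (mod 21) and x ≡ 45 (mod 60), then x ≡ 8 (mod 3) and x ≡ 45 (mod 3).
However 8 ≡ 2 and 45 ≡ 0 (mod 3), and 2 ≠ 0.
Hence the system has no solution.

No such integer exists.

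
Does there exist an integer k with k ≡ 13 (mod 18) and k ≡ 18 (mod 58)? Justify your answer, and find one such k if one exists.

There is no such integer.

Reduce both congruences modulo 2, which divides 18 and 58: they say k ≡ 13 (mod 2) and k ≡ 18 (mod 2).
However 13 ≡ 1 and 18 ≡ 0 (mod 2), and 1 ≠ 0.
So no integer satisfies both congruences.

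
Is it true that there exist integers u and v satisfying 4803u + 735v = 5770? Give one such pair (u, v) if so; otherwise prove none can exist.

No such integers exist.

gcd(4803, 735) = 3, so every integer of the form 4803u + 735v is a multiple of 3.
But 5770 is not a multiple of 3 (it leaves remainder 1).
Therefore 4803u + 735v = 5770 has no solution in integers.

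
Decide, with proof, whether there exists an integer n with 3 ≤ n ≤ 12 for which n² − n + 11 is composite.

At n = 12: 12² − 12 + 11 = 143 = 11·13, which is composite.

n = 12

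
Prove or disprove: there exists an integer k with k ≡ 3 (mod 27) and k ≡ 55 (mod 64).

The moduli 27 and 64 are coprime, so by the Chinese Remainder Theorem a unique solution modulo 1728 exists.
Any solution of the first congruence is k = 3 + 27t; substituting into the second, 27t ≡ 55 − 3 ≡ 52 (mod 64).
Since 27·19 = 513 = 8·64 + 1, the inverse of 27 mod 64 is 19.
Therefore t ≡ 19·52 = 988 ≡ 28 (mod 64).
Taking t = 28 gives k = 3 + 27·28 = 759.
Indeed 759 ≡ 3 (mod 27) and 759 ≡ 55 (mod 64).

k = 759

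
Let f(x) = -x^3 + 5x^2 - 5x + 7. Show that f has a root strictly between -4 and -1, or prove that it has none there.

f(-4) = 171 and f(-1) = 18, both positive, so a sign-change argument is unavailable; we show f keeps this sign on the whole interval.
Shift to the endpoint -1: with x = -1 − u (0 < u < 3), one computes f(-1 − u) = u^3 + 8u^2 + 18u + 18.
All 4 nonzero coefficients of this polynomial in u are positive; hence for u > 0 the value is a sum of positive terms (the constant 18 among them).
So f is strictly positive on (-4, -1); no root exists in the interval.

No.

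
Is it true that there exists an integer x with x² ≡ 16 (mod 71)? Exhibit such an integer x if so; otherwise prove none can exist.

x = 4

Take x = 4. Then 4² = 16, and since 0 ≤ 16 < 71 this is already reduced: 4² ≡ 16 (mod 71).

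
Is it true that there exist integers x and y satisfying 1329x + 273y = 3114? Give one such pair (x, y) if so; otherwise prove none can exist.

Every value of 1329x + 273y is a multiple of gcd(1329, 273) = 3; since 3 ∣ 3114, solutions exist.
Dividing through by 3 reduces the equation to 443x + 91y = 1038.
Dividing repeatedly: 443 = 4·91 + 79, 91 = 1·79 + 12, 79 = 6·12 + 7, 12 = 1·7 + 5, 7 = 1·5 + 2, 5 = 2·2 + 1, 2 = 2·1 + 0.
Working back up the chain: 1 = 5 − 2·2 = 5 − 2·(7 − 1·5) = −2·7 + 3·5 = −2·7 + 3·(12 − 1·7) = 3·12 − 5·7 = 3·12 − 5·(79 − 6·12) = −5·79 + 33·12 = −5·79 + 33·(91 − 1·79) = 33·91 − 38·79 = 33·91 − 38·(443 − 4·91) = −38·443 + 185·91. So 443·(-38) + 91·185 = 1.
Times 1038: 443·(-39444) + 91·192030 = 1038, so (-39444, 192030) solves it.
Shifting by a multiple of (91, −443) keeps it a solution: x = -39444 + 434·91 = 50, y = 192030 − 434·443 = -232.
Check: 1329·50 + 273·(-232) = 66450 − 63336 = 3114. ✓

x = 50, y = -232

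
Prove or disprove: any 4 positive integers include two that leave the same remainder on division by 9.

No; for instance {5, 6, 7, 8} is a counterexample.

Try 4 consecutive integers, 5, 6, 7, 8. Their remainders mod 9 are 5, 6, 7, 8 — pairwise different, as any 4 ≤ 9 consecutive integers have distinct residues.
So no two of them leave the same remainder on division by 9; the claim fails for this set.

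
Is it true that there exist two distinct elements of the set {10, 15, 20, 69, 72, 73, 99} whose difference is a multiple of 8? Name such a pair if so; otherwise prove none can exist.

There is no such pair.

Two integers differ by a multiple of 8 exactly when they have the same residue mod 8. The residues are 10↦2, 15↦7, 20↦4, 69↦5, 72↦0, 73↦1, 99↦3.
These 7 residues are pairwise different, hence no difference of two elements is divisible by 8.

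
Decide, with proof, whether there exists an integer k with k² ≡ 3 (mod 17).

Since (17 − k)² ≡ k² (mod 17), it suffices to square k = 0, 1, …, 8: the residues are 0, 1, 4, 9, 16, 8, 2, 15, 13.
So the quadratic residues mod 17 are {0, 1, 2, 4, 8, 9, 13, 15, 16}, and 3 is not among them.
Therefore k² ≡ 3 (mod 17) has no solution.

There is no such integer.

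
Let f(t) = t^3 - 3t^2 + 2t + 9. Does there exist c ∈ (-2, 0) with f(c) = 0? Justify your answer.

Yes, f has a root in the interval.

f(-2) = -15 and f(0) = 9, which have opposite signs.
f is continuous everywhere (it is a polynomial), in particular on [-2, 0].
By the Intermediate Value Theorem, f takes the value 0 somewhere in the open interval.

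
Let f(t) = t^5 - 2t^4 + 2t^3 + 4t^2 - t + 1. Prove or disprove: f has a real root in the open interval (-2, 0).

Yes, f has a root in the interval.

f(-2) = -61 and f(0) = 1, which have opposite signs.
Since f is a polynomial it is continuous on [-2, 0].
By the Intermediate Value Theorem, f takes the value 0 somewhere in the open interval.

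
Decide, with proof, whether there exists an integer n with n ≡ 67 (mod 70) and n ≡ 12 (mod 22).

gcd(70, 22) = 2. If n ≡ 67 (mod 70) and n ≡ 12 (mod 22), then n ≡ 67 (mod 2) and n ≡ 12 (mod 2).
But 67 mod 2 = 1 while 12 mod 2 = 0, a contradiction.
So no integer satisfies both congruences.

No such integer exists.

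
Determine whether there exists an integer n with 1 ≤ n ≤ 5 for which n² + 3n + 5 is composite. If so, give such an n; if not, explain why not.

At n = 4: 4² + 3·4 + 5 = 33 = 3·11, which is composite.

n = 4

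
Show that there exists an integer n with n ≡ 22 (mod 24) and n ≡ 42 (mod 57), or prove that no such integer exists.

No such integer exists.

Reduce both congruences modulo 3, which divides 24 and 57: they say n ≡ 22 (mod 3) and n ≡ 42 (mod 3).
However 22 ≡ 1 and 42 ≡ 0 (mod 3), and 1 ≠ 0.
So no integer satisfies both congruences.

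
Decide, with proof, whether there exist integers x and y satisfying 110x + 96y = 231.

There are no such integers.

Any value of 110x + 96y is a multiple of gcd(110, 96) = 2.
However 231 leaves remainder 1 on division by 2.
Therefore 110x + 96y = 231 has no solution in integers.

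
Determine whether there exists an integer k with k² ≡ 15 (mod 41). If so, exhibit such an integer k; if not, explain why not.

No such integer exists.

Apply Euler's criterion with the prime 41: 15 is a quadratic residue iff 15^20 ≡ 1 (mod 41), and a non-residue iff it is ≡ −1.
Squaring successively (mod 41): 15^2 = 225 ≡ 20; 15^4 ≡ 20² = 400 ≡ 31; 15^8 ≡ 31² = 961 ≡ 18; 15^16 ≡ 18² = 324 ≡ 37.
Since 20 = 16 + 4, 15^20 ≡ 37 · 31; multiplying out mod 41: 37·31 = 1147 ≡ 40. Thus 15^20 ≡ 40 ≡ −1 (mod 41).
By Euler's criterion 15 is a quadratic non-residue mod 41: no k satisfies k² ≡ 15 (mod 41).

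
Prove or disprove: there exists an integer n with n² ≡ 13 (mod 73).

No such integer exists.

Apply Euler's criterion with the prime 73: 13 is a quadratic residue iff 13^36 ≡ 1 (mod 73), and a non-residue iff it is ≡ −1.
Repeated squaring mod 73: 13^2 = 169 ≡ 23; 13^4 ≡ 23² = 529 ≡ 18; 13^8 ≡ 18² = 324 ≡ 32; 13^16 ≡ 32² = 1024 ≡ 2; 13^32 ≡ 2² = 4 ≡ 4.
Since 36 = 32 + 4, 13^36 ≡ 4 · 18; multiplying out mod 73: 4·18 = 72 ≡ 72. Thus 13^36 ≡ 72 ≡ −1 (mod 73).
The value −1 means 13 is a non-residue modulo 73, so n² ≡ 13 (mod 73) is impossible.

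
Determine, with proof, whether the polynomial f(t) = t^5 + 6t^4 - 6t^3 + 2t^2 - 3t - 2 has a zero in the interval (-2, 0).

f(-2) = 124 and f(0) = -2, which have opposite signs.
As a polynomial, f is continuous on every closed interval.
By the Intermediate Value Theorem f must vanish at some point of (-2, 0).

Yes, f has a root in the interval.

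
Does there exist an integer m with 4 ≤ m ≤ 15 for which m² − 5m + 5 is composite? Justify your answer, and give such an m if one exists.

m = 15

At m = 15: 15² − 5·15 + 5 = 155 = 5·31, which is composite.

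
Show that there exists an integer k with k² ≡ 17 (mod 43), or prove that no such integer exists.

k = 19 works: 19² = 361, and 361 − 17 = 344 = 8·43.

k = 19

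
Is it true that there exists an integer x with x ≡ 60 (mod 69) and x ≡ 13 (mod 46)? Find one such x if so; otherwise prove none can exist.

Both moduli are multiples of 23 = gcd(69, 46), so any solution would satisfy x ≡ 60 and x ≡ 13 modulo 23 simultaneously.
These are incompatible: 60 − 13 = 47 is not divisible by 23.
Hence the system has no solution.

No, no such integer exists.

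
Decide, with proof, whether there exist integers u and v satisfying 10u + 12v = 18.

gcd(10, 12) = 2, and 2 divides 18, so integer solutions exist.
Dividing through by 2 reduces the equation to 5u + 6v = 9.
Dividing repeatedly: 6 = 1·5 + 1, 5 = 5·1 + 0.
Unwinding: 1 = 6 − 1·5, i.e. 5·(-1) + 6·1 = 1.
Scaling by 9 gives the particular solution (u, v) = (-9, 9).
Adding 2·6 to u and subtracting 2·5 from v gives the tidier solution (3, -1).
Check: 10·3 + 12·(-1) = 30 − 12 = 18. ✓

u = 3, v = -1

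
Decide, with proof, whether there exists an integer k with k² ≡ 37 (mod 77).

k = 31

Take k = 31. Then 31² = 961 = 12·77 + 37, so 31² ≡ 37 (mod 77).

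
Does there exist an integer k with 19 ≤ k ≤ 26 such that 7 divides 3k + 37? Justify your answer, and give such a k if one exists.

Scanning upward from k = 19 gives 94, 97, 100, 103, 106, 109, none divisible by 7. At k = 25 we get 3·25 + 37 = 112, and 112 = 7·16.

k = 25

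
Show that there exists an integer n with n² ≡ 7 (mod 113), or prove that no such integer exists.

Take n = 32. Then 32² = 1024 = 9·113 + 7, so 32² ≡ 7 (mod 113).

n = 32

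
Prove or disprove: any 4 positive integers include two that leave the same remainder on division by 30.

Consider the 4 integers 55, 56, 57, 58. They lie in distinct residue classes modulo 30, since 4 ≤ 30.
So no two of them leave the same remainder on division by 30; the claim fails for this set.

No, the set {55, 56, 57, 58} is a counterexample.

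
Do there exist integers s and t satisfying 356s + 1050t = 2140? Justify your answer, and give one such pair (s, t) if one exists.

Since gcd(356, 1050) = 2 and 2140 = 2·1070, Bézout's identity guarantees a solution.
Dividing through by 2 reduces the equation to 178s + 525t = 1070.
Euclidean algorithm: 525 = 2·178 + 169, 178 = 1·169 + 9, 169 = 18·9 + 7, 9 = 1·7 + 2, 7 = 3·2 + 1, 2 = 2·1 + 0.
Working back up the chain: 1 = 7 − 3·2 = 7 − 3·(9 − 1·7) = −3·9 + 4·7 = −3·9 + 4·(169 − 18·9) = 4·169 − 75·9 = 4·169 − 75·(178 − 1·169) = −75·178 + 79·169 = −75·178 + 79·(525 − 2·178) = 79·525 − 233·178. So 178·(-233) + 525·79 = 1.
Scaling by 1070 gives the particular solution (s, t) = (-249310, 84530).
Adding 475·525 to s and subtracting 475·178 from t gives the tidier solution (65, -20).
Check: 356·65 + 1050·(-20) = 23140 − 21000 = 2140. ✓

s = 65, t = -20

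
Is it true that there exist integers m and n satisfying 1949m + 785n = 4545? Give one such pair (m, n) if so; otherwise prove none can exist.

Since gcd(1949, 785) = 1, every integer is an integer combination of 1949 and 785.
Dividing repeatedly: 1949 = 2·785 + 379, 785 = 2·379 + 27, 379 = 14·27 + 1, 27 = 27·1 + 0.
Unwinding: 1 = 379 − 14·27 = 379 − 14·(785 − 2·379) = −14·785 + 29·379 = −14·785 + 29·(1949 − 2·785) = 29·1949 − 72·785, i.e. 1949·29 + 785·(-72) = 1.
Multiplying through by 4545: m = 29·4545 = 131805, n = (-72)·4545 = -327240 is a solution.
The general solution is m = 131805 + 785k, n = -327240 − 1949k; taking k = -167 gives the smaller pair m = 710, n = -1757.
Indeed 1949·710 + 785·(-1757) = 1383790 − 1379245 = 4545.

m = 710, n = -1757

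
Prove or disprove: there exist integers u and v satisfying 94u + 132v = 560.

gcd(94, 132) = 2, and 2 divides 560, so integer solutions exist.
Dividing through by 2 reduces the equation to 47u + 66v = 280.
Euclidean algorithm: 66 = 1·47 + 19, 47 = 2·19 + 9, 19 = 2·9 + 1, 9 = 9·1 + 0.
Unwinding: 1 = 19 − 2·9 = 19 − 2·(47 − 2·19) = −2·47 + 5·19 = −2·47 + 5·(66 − 1·47) = 5·66 − 7·47, i.e. 47·(-7) + 66·5 = 1.
Times 280: 47·(-1960) + 66·1400 = 280, so (-1960, 1400) solves it.
Adding 30·66 to u and subtracting 30·47 from v gives the tidier solution (20, -10).
Indeed 94·20 + 132·(-10) = 1880 − 1320 = 560.

u = 20, v = -10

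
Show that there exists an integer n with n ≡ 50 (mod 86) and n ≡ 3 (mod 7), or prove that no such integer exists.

gcd(86, 7) = 1, so the Chinese Remainder Theorem guarantees exactly one residue class mod 602 satisfying both.
Any solution of the first congruence is n = 50 + 86t; substituting into the second, 86t ≡ 3 − 50 ≡ 2 (mod 7).
86 ≡ 2 (mod 7), so this reads 2t ≡ 2 (mod 7). To invert 2 modulo 7: 7 = 3·2 + 1, 2 = 2·1 + 0, and unwinding, 1 = 7 − 3·2. Thus 2⁻¹ ≡ -3 ≡ 4 (mod 7).
Therefore t ≡ 4·2 = 8 ≡ 1 (mod 7).
Taking t = 1 gives n = 50 + 86·1 = 136.
Verify: 136 = 1·86 + 50 and 136 = 19·7 + 3. ✓

n = 136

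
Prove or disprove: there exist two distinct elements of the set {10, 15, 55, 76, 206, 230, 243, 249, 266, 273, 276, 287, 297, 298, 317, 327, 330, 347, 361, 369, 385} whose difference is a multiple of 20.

10 and 230 are such a pair.

Reduce each element mod 20: 10↦10, 15↦15, 55↦15, 76↦16, 206↦6, 230↦10, 243↦3, 249↦9, 266↦6, 273↦13, 276↦16, 287↦7, 297↦17, 298↦18, 317↦17, 327↦7, 330↦10, 347↦7, 361↦1, 369↦9, 385↦5. The residue 10 repeats (at 10 and 230), and 230 − 10 = 220 = 11·20.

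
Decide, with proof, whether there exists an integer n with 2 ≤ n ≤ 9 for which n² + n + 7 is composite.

At n = 6: 6² + 6 + 7 = 49 = 7·7, which is composite.

n = 6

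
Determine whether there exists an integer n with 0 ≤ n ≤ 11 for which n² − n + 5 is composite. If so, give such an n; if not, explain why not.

n = 9

At n = 9: 9² − 9 + 5 = 77 = 7·11, which is composite.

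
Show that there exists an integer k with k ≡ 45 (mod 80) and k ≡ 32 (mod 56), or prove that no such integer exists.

No such integer exists.

Both moduli are multiples of 8 = gcd(80, 56), so any solution would satisfy k ≡ 45 and k ≡ 32 modulo 8 simultaneously.
But 45 mod 8 = 5 while 32 mod 8 = 0, a contradiction.
So no integer satisfies both congruences.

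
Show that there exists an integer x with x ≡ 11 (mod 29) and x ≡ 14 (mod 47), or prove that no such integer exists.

x = 1142

gcd(29, 47) = 1, so the Chinese Remainder Theorem guarantees exactly one residue class mod 1363 satisfying both.
Write x = 11 + 29t and require 11 + 29t ≡ 14 (mod 47), i.e. 29t ≡ 3 (mod 47).
Invert 29 mod 47 by the Euclidean algorithm: 47 = 1·29 + 18, 29 = 1·18 + 11, 18 = 1·11 + 7, 11 = 1·7 + 4, 7 = 1·4 + 3, 4 = 1·3 + 1, 3 = 3·1 + 0; back-substituting, 1 = 4 − 1·3 = 4 − (7 − 1·4) = −7 + 2·4 = −7 + 2·(11 − 1·7) = 2·11 − 3·7 = 2·11 − 3·(18 − 1·11) = −3·18 + 5·11 = −3·18 + 5·(29 − 1·18) = 5·29 − 8·18 = 5·29 − 8·(47 − 1·29) = −8·47 + 13·29. Hence 29·13 ≡ 1, so 29⁻¹ ≡ 13 (mod 47).
Multiplying by 13: t ≡ 13·3 = 39 (mod 47).
Taking t = 39 gives x = 11 + 29·39 = 1142.
Indeed 1142 ≡ 11 (mod 29) and 1142 ≡ 14 (mod 47).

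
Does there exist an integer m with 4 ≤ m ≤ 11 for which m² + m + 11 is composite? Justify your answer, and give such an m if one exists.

At m = 11: 11² + 11 + 11 = 143 = 11·13, which is composite.

m = 11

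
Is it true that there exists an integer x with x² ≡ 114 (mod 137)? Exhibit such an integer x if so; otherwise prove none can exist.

Apply Euler's criterion with the prime 137: 114 is a quadratic residue iff 114^68 ≡ 1 (mod 137), and a non-residue iff it is ≡ −1.
Repeated squaring mod 137: 114^2 = 12996 ≡ 118; 114^4 ≡ 118² = 13924 ≡ 87; 114^8 ≡ 87² = 7569 ≡ 34; 114^16 ≡ 34² = 1156 ≡ 60; 114^32 ≡ 60² = 3600 ≡ 38; 114^64 ≡ 38² = 1444 ≡ 74.
Since 68 = 64 + 4, 114^68 ≡ 74 · 87; multiplying out mod 137: 74·87 = 6438 ≡ 136. Thus 114^68 ≡ 136 ≡ −1 (mod 137).
By Euler's criterion 114 is a quadratic non-residue mod 137: no x satisfies x² ≡ 114 (mod 137).

No such integer exists.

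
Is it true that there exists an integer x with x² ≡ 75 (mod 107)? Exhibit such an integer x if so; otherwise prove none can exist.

x = 17

x = 17 works: 17² = 289, and 289 − 75 = 214 = 2·107.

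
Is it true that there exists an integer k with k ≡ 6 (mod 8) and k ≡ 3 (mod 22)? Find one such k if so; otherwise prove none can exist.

There is no such integer.

Reduce both congruences modulo 2, which divides 8 and 22: they say k ≡ 6 (mod 2) and k ≡ 3 (mod 2).
But 6 mod 2 = 0 while 3 mod 2 = 1, a contradiction.
Hence the system has no solution.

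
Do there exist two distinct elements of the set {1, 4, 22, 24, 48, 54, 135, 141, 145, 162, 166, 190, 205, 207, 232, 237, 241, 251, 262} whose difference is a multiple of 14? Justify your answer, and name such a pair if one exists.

1 mod 14 = 1 and 141 mod 14 = 1, so 141 − 1 = 140 = 10·14.

1 and 141 are such a pair.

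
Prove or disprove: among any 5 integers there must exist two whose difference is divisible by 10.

Take the 5 consecutive integers 38, 39, …, 42: their residues mod 10 are all distinct because 5 ≤ 10.
No two share a residue, so no pair has difference divisible by 10; the claim fails for this set.

No; for instance {38, 39, 40, 41, 42} is a counterexample.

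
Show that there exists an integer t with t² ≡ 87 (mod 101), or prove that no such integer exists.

t = 84

Take t = 84. Then 84² = 7056 = 69·101 + 87, so 84² ≡ 87 (mod 101).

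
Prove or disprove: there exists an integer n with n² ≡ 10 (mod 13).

n = 6

n = 6 works: 6² = 36, and 36 − 10 = 26 = 2·13.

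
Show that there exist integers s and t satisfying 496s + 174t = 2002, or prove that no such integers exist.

gcd(496, 174) = 2, and 2 divides 2002, so integer solutions exist.
Dividing through by 2 reduces the equation to 248s + 87t = 1001.
Euclidean algorithm: 248 = 2·87 + 74, 87 = 1·74 + 13, 74 = 5·13 + 9, 13 = 1·9 + 4, 9 = 2·4 + 1, 4 = 4·1 + 0.
Working back up the chain: 1 = 9 − 2·4 = 9 − 2·(13 − 1·9) = −2·13 + 3·9 = −2·13 + 3·(74 − 5·13) = 3·74 − 17·13 = 3·74 − 17·(87 − 1·74) = −17·87 + 20·74 = −17·87 + 20·(248 − 2·87) = 20·248 − 57·87. So 248·20 + 87·(-57) = 1.
Multiplying through by 1001: s = 20·1001 = 20020, t = (-57)·1001 = -57057 is a solution.
Subtracting 230·87 from s and adding 230·248 to t gives the tidier solution (10, -17).
Check: 496·10 + 174·(-17) = 4960 − 2958 = 2002. ✓

s = 10, t = -17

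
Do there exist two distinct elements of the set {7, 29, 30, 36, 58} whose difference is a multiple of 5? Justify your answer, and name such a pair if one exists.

Reduce each element modulo 5: 7↦2, 29↦4, 30↦0, 36↦1, 58↦3.
These 5 residues are pairwise different, hence no difference of two elements is divisible by 5.

No such pair exists.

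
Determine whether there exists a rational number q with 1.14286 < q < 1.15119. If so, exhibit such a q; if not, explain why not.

q = 23/20

Look for a denominator N such that an integer falls strictly between N·1.14286 and N·1.15119. N = 20 works: 20·1.14286 = 22.85720 < 23 < 23.02380 = 20·1.15119.
So q = 23/20 works: it is a ratio of integers, and dividing 20·1.14286 < 23 < 20·1.15119 through by 20 gives 1.14286 < 23/20 < 1.15119.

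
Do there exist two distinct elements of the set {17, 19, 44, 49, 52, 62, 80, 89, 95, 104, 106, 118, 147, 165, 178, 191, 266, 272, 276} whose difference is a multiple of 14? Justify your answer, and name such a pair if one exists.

Reduce each element mod 14: 17↦3, 19↦5, 44↦2, 49↦7, 52↦10, 62↦6, 80↦10, 89↦5, 95↦11, 104↦6, 106↦8, 118↦6, 147↦7, 165↦11, 178↦10, 191↦9, 266↦0, 272↦6, 276↦10. The residue 5 repeats (at 19 and 89), and 89 − 19 = 70 = 5·14.

Yes: 19 and 89.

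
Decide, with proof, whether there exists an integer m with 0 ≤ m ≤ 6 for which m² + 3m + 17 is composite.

At m = 3: 3² + 3·3 + 17 = 35 = 5·7, which is composite.

m = 3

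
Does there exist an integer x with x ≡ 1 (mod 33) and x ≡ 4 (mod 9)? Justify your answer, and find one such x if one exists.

The moduli are not coprime: gcd(33, 9) = 3. Compatibility requires 3 ∣ (4 − 1) = 3, which holds, so solutions exist.
List candidates x ≡ 1 (mod 33): 1, 34, 67. Modulo 9 these are 1, 7, 4; 67 gives 4 as required.
Indeed 67 ≡ 1 (mod 33) and 67 ≡ 4 (mod 9).

x = 67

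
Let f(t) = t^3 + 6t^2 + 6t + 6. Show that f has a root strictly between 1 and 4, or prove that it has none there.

The endpoint values f(1) = 19 and f(4) = 190 are both positive. Claim: f(t) > 0 for every t in (1, 4).
Shift to the endpoint 1: with t = 1 + u (0 < u < 3), one computes f(1 + u) = u^3 + 9u^2 + 21u + 19.
All 4 nonzero coefficients of this polynomial in u are positive; hence for u > 0 the value is a sum of positive terms (the constant 19 among them).
So f is strictly positive on (1, 4); no root exists in the interval.

f has no root in that interval.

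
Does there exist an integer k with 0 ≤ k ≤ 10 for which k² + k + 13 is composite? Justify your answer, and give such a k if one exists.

At k = 4: 4² + 4 + 13 = 33 = 3·11, which is composite.

k = 4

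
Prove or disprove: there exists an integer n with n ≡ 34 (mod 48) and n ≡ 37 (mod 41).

n = 898

gcd(48, 41) = 1, so the Chinese Remainder Theorem guarantees exactly one residue class mod 1968 satisfying both.
Write n = 34 + 48t and require 34 + 48t ≡ 37 (mod 41), i.e. 48t ≡ 3 (mod 41).
48 ≡ 7 (mod 41), so this reads 7t ≡ 3 (mod 41). To invert 7 modulo 41: 41 = 5·7 + 6, 7 = 1·6 + 1, 6 = 6·1 + 0, and unwinding, 1 = 7 − 1·6 = 7 − (41 − 5·7) = −41 + 6·7. Thus 7⁻¹ ≡ 6 (mod 41).
Multiplying by 6: t ≡ 6·3 = 18 (mod 41).
With t = 18: n = 34 + 48·18 = 898.
Indeed 898 ≡ 34 (mod 48) and 898 ≡ 37 (mod 41).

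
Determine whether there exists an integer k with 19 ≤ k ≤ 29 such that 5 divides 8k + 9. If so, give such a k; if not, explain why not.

k = 22 works, since 8·22 + 9 = 185 = 37·5.

k = 22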